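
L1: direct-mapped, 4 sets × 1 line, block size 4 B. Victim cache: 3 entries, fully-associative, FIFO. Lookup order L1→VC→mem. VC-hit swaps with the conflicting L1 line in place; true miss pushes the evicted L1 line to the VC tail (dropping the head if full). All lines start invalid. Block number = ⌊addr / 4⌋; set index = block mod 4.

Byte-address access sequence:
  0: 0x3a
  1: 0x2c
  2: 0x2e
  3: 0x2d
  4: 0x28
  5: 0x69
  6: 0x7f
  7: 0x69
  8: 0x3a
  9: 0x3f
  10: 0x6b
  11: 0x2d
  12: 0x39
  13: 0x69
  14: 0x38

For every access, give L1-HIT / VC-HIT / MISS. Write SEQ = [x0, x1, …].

SEQ = [MISS, MISS, L1-HIT, L1-HIT, MISS, MISS, MISS, L1-HIT, VC-HIT, MISS, MISS, VC-HIT, VC-HIT, VC-HIT, VC-HIT]

#0 0x3a→b14/s2 MISS; vc=[]
#1 0x2c→b11/s3 MISS; vc=[]
#2 0x2e→b11/s3 L1-HIT; vc=[]
#3 0x2d→b11/s3 L1-HIT; vc=[]
#4 0x28→b10/s2 MISS; vc=[14]
#5 0x69→b26/s2 MISS; vc=[14,10]
#6 0x7f→b31/s3 MISS; vc=[14,10,11]
#7 0x69→b26/s2 L1-HIT; vc=[14,10,11]
#8 0x3a→b14/s2 VC-HIT; vc=[26,10,11]
#9 0x3f→b15/s3 MISS; vc=[10,11,31]
#10 0x6b→b26/s2 MISS; vc=[11,31,14]
#11 0x2d→b11/s3 VC-HIT; vc=[15,31,14]
#12 0x39→b14/s2 VC-HIT; vc=[15,31,26]
#13 0x69→b26/s2 VC-HIT; vc=[15,31,14]
#14 0x38→b14/s2 VC-HIT; vc=[15,31,26]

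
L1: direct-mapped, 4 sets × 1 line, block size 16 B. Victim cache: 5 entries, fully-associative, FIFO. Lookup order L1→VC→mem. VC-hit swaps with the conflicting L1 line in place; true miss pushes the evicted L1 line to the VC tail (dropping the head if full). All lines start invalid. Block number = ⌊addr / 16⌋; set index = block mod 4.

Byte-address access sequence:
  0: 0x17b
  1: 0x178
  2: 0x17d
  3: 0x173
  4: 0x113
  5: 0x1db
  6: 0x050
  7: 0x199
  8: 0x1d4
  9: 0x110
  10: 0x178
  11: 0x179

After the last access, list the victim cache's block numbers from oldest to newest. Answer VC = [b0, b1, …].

VC = [29, 25, 5]

  [0] addr=0x17b blk=23 s=3: MISS | VC []
  [1] addr=0x178 blk=23 s=3: L1-HIT | VC []
  [2] addr=0x17d blk=23 s=3: L1-HIT | VC []
  [3] addr=0x173 blk=23 s=3: L1-HIT | VC []
  [4] addr=0x113 blk=17 s=1: MISS | VC []
  [5] addr=0x1db blk=29 s=1: MISS | VC [17]
  [6] addr=0x50 blk=5 s=1: MISS | VC [17, 29]
  [7] addr=0x199 blk=25 s=1: MISS | VC [17, 29, 5]
  [8] addr=0x1d4 blk=29 s=1: VC-HIT | VC [17, 25, 5]
  [9] addr=0x110 blk=17 s=1: VC-HIT | VC [29, 25, 5]
  [10] addr=0x178 blk=23 s=3: L1-HIT | VC [29, 25, 5]
  [11] addr=0x179 blk=23 s=3: L1-HIT | VC [29, 25, 5]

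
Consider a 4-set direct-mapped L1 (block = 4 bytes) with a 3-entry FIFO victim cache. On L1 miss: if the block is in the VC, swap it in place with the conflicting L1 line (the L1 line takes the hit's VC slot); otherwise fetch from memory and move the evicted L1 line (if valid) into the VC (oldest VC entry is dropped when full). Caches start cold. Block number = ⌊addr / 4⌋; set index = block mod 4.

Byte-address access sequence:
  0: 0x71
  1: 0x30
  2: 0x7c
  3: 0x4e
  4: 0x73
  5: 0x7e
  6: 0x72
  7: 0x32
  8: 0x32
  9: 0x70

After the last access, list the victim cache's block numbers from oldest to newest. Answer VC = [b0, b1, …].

0: 0x71 (blk 28, set 0) → MISS  vc=[]
1: 0x30 (blk 12, set 0) → MISS  vc=[28]
2: 0x7c (blk 31, set 3) → MISS  vc=[28]
3: 0x4e (blk 19, set 3) → MISS  vc=[28, 31]
4: 0x73 (blk 28, set 0) → VC-HIT  vc=[12, 31]
5: 0x7e (blk 31, set 3) → VC-HIT  vc=[12, 19]
6: 0x72 (blk 28, set 0) → L1-HIT  vc=[12, 19]
7: 0x32 (blk 12, set 0) → VC-HIT  vc=[28, 19]
8: 0x32 (blk 12, set 0) → L1-HIT  vc=[28, 19]
9: 0x70 (blk 28, set 0) → VC-HIT  vc=[12, 19]

VC = [12, 19]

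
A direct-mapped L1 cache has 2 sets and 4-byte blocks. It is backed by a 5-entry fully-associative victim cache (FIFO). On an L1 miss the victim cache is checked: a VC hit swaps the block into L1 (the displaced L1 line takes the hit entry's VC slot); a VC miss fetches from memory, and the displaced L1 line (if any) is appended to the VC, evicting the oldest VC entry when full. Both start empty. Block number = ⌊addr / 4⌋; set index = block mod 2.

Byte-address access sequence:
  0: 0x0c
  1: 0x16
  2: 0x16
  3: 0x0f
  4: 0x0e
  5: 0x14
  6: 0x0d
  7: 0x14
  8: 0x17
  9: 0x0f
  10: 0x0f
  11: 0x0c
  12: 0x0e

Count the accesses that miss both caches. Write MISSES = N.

MISSES = 2

#0 0xc→b3/s1 MISS; vc=[]
#1 0x16→b5/s1 MISS; vc=[3]
#2 0x16→b5/s1 L1-HIT; vc=[3]
#3 0xf→b3/s1 VC-HIT; vc=[5]
#4 0xe→b3/s1 L1-HIT; vc=[5]
#5 0x14→b5/s1 VC-HIT; vc=[3]
#6 0xd→b3/s1 VC-HIT; vc=[5]
#7 0x14→b5/s1 VC-HIT; vc=[3]
#8 0x17→b5/s1 L1-HIT; vc=[3]
#9 0xf→b3/s1 VC-HIT; vc=[5]
#10 0xf→b3/s1 L1-HIT; vc=[5]
#11 0xc→b3/s1 L1-HIT; vc=[5]
#12 0xe→b3/s1 L1-HIT; vc=[5]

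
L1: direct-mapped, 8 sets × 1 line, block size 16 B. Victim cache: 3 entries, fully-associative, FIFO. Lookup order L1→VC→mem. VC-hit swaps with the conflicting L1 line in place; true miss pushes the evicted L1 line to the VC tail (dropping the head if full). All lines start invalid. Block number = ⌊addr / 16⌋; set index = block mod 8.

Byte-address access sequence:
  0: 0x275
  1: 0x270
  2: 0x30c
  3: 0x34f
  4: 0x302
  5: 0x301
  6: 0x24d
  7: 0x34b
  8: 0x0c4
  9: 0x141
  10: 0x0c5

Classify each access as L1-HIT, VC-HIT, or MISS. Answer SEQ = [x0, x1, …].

  [0] addr=0x275 blk=39 s=7: MISS | VC []
  [1] addr=0x270 blk=39 s=7: L1-HIT | VC []
  [2] addr=0x30c blk=48 s=0: MISS | VC []
  [3] addr=0x34f blk=52 s=4: MISS | VC []
  [4] addr=0x302 blk=48 s=0: L1-HIT | VC []
  [5] addr=0x301 blk=48 s=0: L1-HIT | VC []
  [6] addr=0x24d blk=36 s=4: MISS | VC [52]
  [7] addr=0x34b blk=52 s=4: VC-HIT | VC [36]
  [8] addr=0xc4 blk=12 s=4: MISS | VC [36, 52]
  [9] addr=0x141 blk=20 s=4: MISS | VC [36, 52, 12]
  [10] addr=0xc5 blk=12 s=4: VC-HIT | VC [36, 52, 20]

SEQ = [MISS, L1-HIT, MISS, MISS, L1-HIT, L1-HIT, MISS, VC-HIT, MISS, MISS, VC-HIT]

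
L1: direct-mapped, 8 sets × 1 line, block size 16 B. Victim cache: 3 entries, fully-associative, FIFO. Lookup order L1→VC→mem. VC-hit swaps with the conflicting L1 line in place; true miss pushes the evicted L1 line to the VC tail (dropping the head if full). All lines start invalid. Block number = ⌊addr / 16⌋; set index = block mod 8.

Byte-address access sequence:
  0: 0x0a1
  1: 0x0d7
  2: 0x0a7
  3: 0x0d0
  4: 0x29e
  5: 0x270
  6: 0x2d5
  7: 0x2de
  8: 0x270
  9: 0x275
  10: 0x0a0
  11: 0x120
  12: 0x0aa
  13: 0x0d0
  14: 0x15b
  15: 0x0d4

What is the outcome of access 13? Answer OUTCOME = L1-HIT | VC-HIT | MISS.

  [0] addr=0xa1 blk=10 s=2: MISS | VC []
  [1] addr=0xd7 blk=13 s=5: MISS | VC []
  [2] addr=0xa7 blk=10 s=2: L1-HIT | VC []
  [3] addr=0xd0 blk=13 s=5: L1-HIT | VC []
  [4] addr=0x29e blk=41 s=1: MISS | VC []
  [5] addr=0x270 blk=39 s=7: MISS | VC []
  [6] addr=0x2d5 blk=45 s=5: MISS | VC [13]
  [7] addr=0x2de blk=45 s=5: L1-HIT | VC [13]
  [8] addr=0x270 blk=39 s=7: L1-HIT | VC [13]
  [9] addr=0x275 blk=39 s=7: L1-HIT | VC [13]
  [10] addr=0xa0 blk=10 s=2: L1-HIT | VC [13]
  [11] addr=0x120 blk=18 s=2: MISS | VC [13, 10]
  [12] addr=0xaa blk=10 s=2: VC-HIT | VC [13, 18]
  [13] addr=0xd0 blk=13 s=5: VC-HIT | VC [45, 18]
  [14] addr=0x15b blk=21 s=5: MISS | VC [45, 18, 13]
  [15] addr=0xd4 blk=13 s=5: VC-HIT | VC [45, 18, 21]

OUTCOME = VC-HIT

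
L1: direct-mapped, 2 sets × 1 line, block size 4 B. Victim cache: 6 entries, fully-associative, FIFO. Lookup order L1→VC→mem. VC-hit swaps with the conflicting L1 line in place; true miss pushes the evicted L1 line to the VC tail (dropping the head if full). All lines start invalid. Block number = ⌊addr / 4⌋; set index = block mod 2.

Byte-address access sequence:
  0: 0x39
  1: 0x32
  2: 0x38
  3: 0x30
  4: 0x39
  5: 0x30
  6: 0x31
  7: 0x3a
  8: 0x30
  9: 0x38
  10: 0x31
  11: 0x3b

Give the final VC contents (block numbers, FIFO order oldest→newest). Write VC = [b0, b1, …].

  [0] addr=0x39 blk=14 s=0: MISS | VC []
  [1] addr=0x32 blk=12 s=0: MISS | VC [14]
  [2] addr=0x38 blk=14 s=0: VC-HIT | VC [12]
  [3] addr=0x30 blk=12 s=0: VC-HIT | VC [14]
  [4] addr=0x39 blk=14 s=0: VC-HIT | VC [12]
  [5] addr=0x30 blk=12 s=0: VC-HIT | VC [14]
  [6] addr=0x31 blk=12 s=0: L1-HIT | VC [14]
  [7] addr=0x3a blk=14 s=0: VC-HIT | VC [12]
  [8] addr=0x30 blk=12 s=0: VC-HIT | VC [14]
  [9] addr=0x38 blk=14 s=0: VC-HIT | VC [12]
  [10] addr=0x31 blk=12 s=0: VC-HIT | VC [14]
  [11] addr=0x3b blk=14 s=0: VC-HIT | VC [12]

VC = [12]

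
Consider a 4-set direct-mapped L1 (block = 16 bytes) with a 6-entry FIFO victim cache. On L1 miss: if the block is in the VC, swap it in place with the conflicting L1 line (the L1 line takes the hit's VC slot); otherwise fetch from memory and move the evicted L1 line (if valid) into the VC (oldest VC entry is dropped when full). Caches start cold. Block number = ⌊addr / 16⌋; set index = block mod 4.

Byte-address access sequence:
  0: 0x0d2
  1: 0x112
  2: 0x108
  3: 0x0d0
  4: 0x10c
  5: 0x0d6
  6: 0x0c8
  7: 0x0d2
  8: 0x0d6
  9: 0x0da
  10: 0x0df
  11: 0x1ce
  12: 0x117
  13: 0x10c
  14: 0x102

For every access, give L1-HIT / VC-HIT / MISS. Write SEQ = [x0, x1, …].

#0 0xd2→b13/s1 MISS; vc=[]
#1 0x112→b17/s1 MISS; vc=[13]
#2 0x108→b16/s0 MISS; vc=[13]
#3 0xd0→b13/s1 VC-HIT; vc=[17]
#4 0x10c→b16/s0 L1-HIT; vc=[17]
#5 0xd6→b13/s1 L1-HIT; vc=[17]
#6 0xc8→b12/s0 MISS; vc=[17,16]
#7 0xd2→b13/s1 L1-HIT; vc=[17,16]
#8 0xd6→b13/s1 L1-HIT; vc=[17,16]
#9 0xda→b13/s1 L1-HIT; vc=[17,16]
#10 0xdf→b13/s1 L1-HIT; vc=[17,16]
#11 0x1ce→b28/s0 MISS; vc=[17,16,12]
#12 0x117→b17/s1 VC-HIT; vc=[13,16,12]
#13 0x10c→b16/s0 VC-HIT; vc=[13,28,12]
#14 0x102→b16/s0 L1-HIT; vc=[13,28,12]

SEQ = [MISS, MISS, MISS, VC-HIT, L1-HIT, L1-HIT, MISS, L1-HIT, L1-HIT, L1-HIT, L1-HIT, MISS, VC-HIT, VC-HIT, L1-HIT]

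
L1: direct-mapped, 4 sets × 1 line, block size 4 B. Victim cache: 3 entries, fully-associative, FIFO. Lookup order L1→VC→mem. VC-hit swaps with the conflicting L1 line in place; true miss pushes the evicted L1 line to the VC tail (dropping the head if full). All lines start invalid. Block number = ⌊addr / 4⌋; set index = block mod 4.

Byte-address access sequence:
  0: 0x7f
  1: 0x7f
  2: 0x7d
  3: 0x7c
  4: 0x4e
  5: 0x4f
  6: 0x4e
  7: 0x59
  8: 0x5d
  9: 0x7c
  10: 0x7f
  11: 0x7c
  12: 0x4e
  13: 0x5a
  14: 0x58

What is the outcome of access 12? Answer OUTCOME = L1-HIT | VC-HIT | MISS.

#0 0x7f→b31/s3 MISS; vc=[]
#1 0x7f→b31/s3 L1-HIT; vc=[]
#2 0x7d→b31/s3 L1-HIT; vc=[]
#3 0x7c→b31/s3 L1-HIT; vc=[]
#4 0x4e→b19/s3 MISS; vc=[31]
#5 0x4f→b19/s3 L1-HIT; vc=[31]
#6 0x4e→b19/s3 L1-HIT; vc=[31]
#7 0x59→b22/s2 MISS; vc=[31]
#8 0x5d→b23/s3 MISS; vc=[31,19]
#9 0x7c→b31/s3 VC-HIT; vc=[23,19]
#10 0x7f→b31/s3 L1-HIT; vc=[23,19]
#11 0x7c→b31/s3 L1-HIT; vc=[23,19]
#12 0x4e→b19/s3 VC-HIT; vc=[23,31]
#13 0x5a→b22/s2 L1-HIT; vc=[23,31]
#14 0x58→b22/s2 L1-HIT; vc=[23,31]

OUTCOME = VC-HIT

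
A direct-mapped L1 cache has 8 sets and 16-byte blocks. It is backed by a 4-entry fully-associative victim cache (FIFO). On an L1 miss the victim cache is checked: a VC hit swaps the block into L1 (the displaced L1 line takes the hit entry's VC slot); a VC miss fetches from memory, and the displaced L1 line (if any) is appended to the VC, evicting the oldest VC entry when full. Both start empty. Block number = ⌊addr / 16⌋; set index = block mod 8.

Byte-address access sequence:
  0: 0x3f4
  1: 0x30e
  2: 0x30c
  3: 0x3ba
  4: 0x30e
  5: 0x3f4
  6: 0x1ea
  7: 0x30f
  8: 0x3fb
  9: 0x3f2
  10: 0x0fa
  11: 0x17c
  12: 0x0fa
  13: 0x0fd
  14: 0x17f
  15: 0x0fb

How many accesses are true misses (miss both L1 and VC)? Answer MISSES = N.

  [0] addr=0x3f4 blk=63 s=7: MISS | VC []
  [1] addr=0x30e blk=48 s=0: MISS | VC []
  [2] addr=0x30c blk=48 s=0: L1-HIT | VC []
  [3] addr=0x3ba blk=59 s=3: MISS | VC []
  [4] addr=0x30e blk=48 s=0: L1-HIT | VC []
  [5] addr=0x3f4 blk=63 s=7: L1-HIT | VC []
  [6] addr=0x1ea blk=30 s=6: MISS | VC []
  [7] addr=0x30f blk=48 s=0: L1-HIT | VC []
  [8] addr=0x3fb blk=63 s=7: L1-HIT | VC []
  [9] addr=0x3f2 blk=63 s=7: L1-HIT | VC []
  [10] addr=0xfa blk=15 s=7: MISS | VC [63]
  [11] addr=0x17c blk=23 s=7: MISS | VC [63, 15]
  [12] addr=0xfa blk=15 s=7: VC-HIT | VC [63, 23]
  [13] addr=0xfd blk=15 s=7: L1-HIT | VC [63, 23]
  [14] addr=0x17f blk=23 s=7: VC-HIT | VC [63, 15]
  [15] addr=0xfb blk=15 s=7: VC-HIT | VC [63, 23]

MISSES = 6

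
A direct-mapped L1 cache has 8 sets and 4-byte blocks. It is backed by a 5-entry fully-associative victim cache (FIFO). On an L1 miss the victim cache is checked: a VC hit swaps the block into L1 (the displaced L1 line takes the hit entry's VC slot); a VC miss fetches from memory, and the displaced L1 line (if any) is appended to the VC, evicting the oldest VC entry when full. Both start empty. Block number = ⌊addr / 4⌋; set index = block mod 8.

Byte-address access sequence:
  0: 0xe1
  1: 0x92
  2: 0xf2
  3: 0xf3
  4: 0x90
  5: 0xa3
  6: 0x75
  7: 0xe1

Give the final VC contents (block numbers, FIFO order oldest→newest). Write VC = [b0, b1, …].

VC = [60, 40]

  [0] addr=0xe1 blk=56 s=0: MISS | VC []
  [1] addr=0x92 blk=36 s=4: MISS | VC []
  [2] addr=0xf2 blk=60 s=4: MISS | VC [36]
  [3] addr=0xf3 blk=60 s=4: L1-HIT | VC [36]
  [4] addr=0x90 blk=36 s=4: VC-HIT | VC [60]
  [5] addr=0xa3 blk=40 s=0: MISS | VC [60, 56]
  [6] addr=0x75 blk=29 s=5: MISS | VC [60, 56]
  [7] addr=0xe1 blk=56 s=0: VC-HIT | VC [60, 40]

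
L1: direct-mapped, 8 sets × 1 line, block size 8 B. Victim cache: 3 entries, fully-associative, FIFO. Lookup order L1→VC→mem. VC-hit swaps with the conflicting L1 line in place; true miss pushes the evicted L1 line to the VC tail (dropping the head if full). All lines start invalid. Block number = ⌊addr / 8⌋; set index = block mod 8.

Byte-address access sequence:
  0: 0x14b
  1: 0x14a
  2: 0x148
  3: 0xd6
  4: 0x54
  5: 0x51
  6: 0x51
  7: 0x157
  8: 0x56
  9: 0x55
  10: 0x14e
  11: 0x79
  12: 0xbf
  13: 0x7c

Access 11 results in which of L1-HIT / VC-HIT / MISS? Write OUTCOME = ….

#0 0x14b→b41/s1 MISS; vc=[]
#1 0x14a→b41/s1 L1-HIT; vc=[]
#2 0x148→b41/s1 L1-HIT; vc=[]
#3 0xd6→b26/s2 MISS; vc=[]
#4 0x54→b10/s2 MISS; vc=[26]
#5 0x51→b10/s2 L1-HIT; vc=[26]
#6 0x51→b10/s2 L1-HIT; vc=[26]
#7 0x157→b42/s2 MISS; vc=[26,10]
#8 0x56→b10/s2 VC-HIT; vc=[26,42]
#9 0x55→b10/s2 L1-HIT; vc=[26,42]
#10 0x14e→b41/s1 L1-HIT; vc=[26,42]
#11 0x79→b15/s7 MISS; vc=[26,42]
#12 0xbf→b23/s7 MISS; vc=[26,42,15]
#13 0x7c→b15/s7 VC-HIT; vc=[26,42,23]

OUTCOME = MISS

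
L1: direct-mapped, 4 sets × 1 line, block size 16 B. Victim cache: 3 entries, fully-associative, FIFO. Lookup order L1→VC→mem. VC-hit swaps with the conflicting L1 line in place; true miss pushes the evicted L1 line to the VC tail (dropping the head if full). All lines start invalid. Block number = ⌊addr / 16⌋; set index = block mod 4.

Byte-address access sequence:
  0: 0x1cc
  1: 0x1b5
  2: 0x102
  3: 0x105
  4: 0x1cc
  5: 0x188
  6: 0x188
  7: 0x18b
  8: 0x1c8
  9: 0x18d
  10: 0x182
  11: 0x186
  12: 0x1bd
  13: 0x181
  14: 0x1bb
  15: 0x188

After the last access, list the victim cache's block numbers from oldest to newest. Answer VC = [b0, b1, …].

#0 0x1cc→b28/s0 MISS; vc=[]
#1 0x1b5→b27/s3 MISS; vc=[]
#2 0x102→b16/s0 MISS; vc=[28]
#3 0x105→b16/s0 L1-HIT; vc=[28]
#4 0x1cc→b28/s0 VC-HIT; vc=[16]
#5 0x188→b24/s0 MISS; vc=[16,28]
#6 0x188→b24/s0 L1-HIT; vc=[16,28]
#7 0x18b→b24/s0 L1-HIT; vc=[16,28]
#8 0x1c8→b28/s0 VC-HIT; vc=[16,24]
#9 0x18d→b24/s0 VC-HIT; vc=[16,28]
#10 0x182→b24/s0 L1-HIT; vc=[16,28]
#11 0x186→b24/s0 L1-HIT; vc=[16,28]
#12 0x1bd→b27/s3 L1-HIT; vc=[16,28]
#13 0x181→b24/s0 L1-HIT; vc=[16,28]
#14 0x1bb→b27/s3 L1-HIT; vc=[16,28]
#15 0x188→b24/s0 L1-HIT; vc=[16,28]

VC = [16, 28]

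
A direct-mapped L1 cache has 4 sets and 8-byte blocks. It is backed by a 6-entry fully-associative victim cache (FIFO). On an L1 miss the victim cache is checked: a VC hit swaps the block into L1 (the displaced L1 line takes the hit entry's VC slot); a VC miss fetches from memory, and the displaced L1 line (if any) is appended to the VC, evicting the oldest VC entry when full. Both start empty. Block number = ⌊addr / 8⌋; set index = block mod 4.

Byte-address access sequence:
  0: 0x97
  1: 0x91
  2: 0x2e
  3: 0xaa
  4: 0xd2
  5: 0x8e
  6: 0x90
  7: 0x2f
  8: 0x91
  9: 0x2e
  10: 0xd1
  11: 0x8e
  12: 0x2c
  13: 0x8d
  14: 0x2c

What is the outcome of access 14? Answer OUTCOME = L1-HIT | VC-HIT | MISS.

OUTCOME = VC-HIT

0: 0x97 (blk 18, set 2) → MISS  vc=[]
1: 0x91 (blk 18, set 2) → L1-HIT  vc=[]
2: 0x2e (blk 5, set 1) → MISS  vc=[]
3: 0xaa (blk 21, set 1) → MISS  vc=[5]
4: 0xd2 (blk 26, set 2) → MISS  vc=[5, 18]
5: 0x8e (blk 17, set 1) → MISS  vc=[5, 18, 21]
6: 0x90 (blk 18, set 2) → VC-HIT  vc=[5, 26, 21]
7: 0x2f (blk 5, set 1) → VC-HIT  vc=[17, 26, 21]
8: 0x91 (blk 18, set 2) → L1-HIT  vc=[17, 26, 21]
9: 0x2e (blk 5, set 1) → L1-HIT  vc=[17, 26, 21]
10: 0xd1 (blk 26, set 2) → VC-HIT  vc=[17, 18, 21]
11: 0x8e (blk 17, set 1) → VC-HIT  vc=[5, 18, 21]
12: 0x2c (blk 5, set 1) → VC-HIT  vc=[17, 18, 21]
13: 0x8d (blk 17, set 1) → VC-HIT  vc=[5, 18, 21]
14: 0x2c (blk 5, set 1) → VC-HIT  vc=[17, 18, 21]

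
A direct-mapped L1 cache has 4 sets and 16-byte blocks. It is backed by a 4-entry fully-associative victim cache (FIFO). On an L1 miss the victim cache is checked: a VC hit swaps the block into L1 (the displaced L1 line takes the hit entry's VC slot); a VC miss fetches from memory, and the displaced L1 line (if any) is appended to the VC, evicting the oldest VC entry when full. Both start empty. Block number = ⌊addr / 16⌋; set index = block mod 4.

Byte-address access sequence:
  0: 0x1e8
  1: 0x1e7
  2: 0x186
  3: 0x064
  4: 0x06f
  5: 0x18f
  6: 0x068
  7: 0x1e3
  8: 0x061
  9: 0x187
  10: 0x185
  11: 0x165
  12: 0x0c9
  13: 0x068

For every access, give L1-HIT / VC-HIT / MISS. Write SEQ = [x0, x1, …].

#0 0x1e8→b30/s2 MISS; vc=[]
#1 0x1e7→b30/s2 L1-HIT; vc=[]
#2 0x186→b24/s0 MISS; vc=[]
#3 0x64→b6/s2 MISS; vc=[30]
#4 0x6f→b6/s2 L1-HIT; vc=[30]
#5 0x18f→b24/s0 L1-HIT; vc=[30]
#6 0x68→b6/s2 L1-HIT; vc=[30]
#7 0x1e3→b30/s2 VC-HIT; vc=[6]
#8 0x61→b6/s2 VC-HIT; vc=[30]
#9 0x187→b24/s0 L1-HIT; vc=[30]
#10 0x185→b24/s0 L1-HIT; vc=[30]
#11 0x165→b22/s2 MISS; vc=[30,6]
#12 0xc9→b12/s0 MISS; vc=[30,6,24]
#13 0x68→b6/s2 VC-HIT; vc=[30,22,24]

SEQ = [MISS, L1-HIT, MISS, MISS, L1-HIT, L1-HIT, L1-HIT, VC-HIT, VC-HIT, L1-HIT, L1-HIT, MISS, MISS, VC-HIT]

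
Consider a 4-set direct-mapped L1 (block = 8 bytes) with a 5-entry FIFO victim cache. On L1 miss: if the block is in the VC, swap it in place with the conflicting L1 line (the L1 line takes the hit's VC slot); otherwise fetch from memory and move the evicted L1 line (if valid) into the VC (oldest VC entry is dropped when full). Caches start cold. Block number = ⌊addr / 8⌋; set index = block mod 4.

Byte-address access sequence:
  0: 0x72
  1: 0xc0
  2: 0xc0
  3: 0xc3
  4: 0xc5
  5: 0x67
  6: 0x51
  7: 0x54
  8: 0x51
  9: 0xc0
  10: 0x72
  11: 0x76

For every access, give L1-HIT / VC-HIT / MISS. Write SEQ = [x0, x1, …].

SEQ = [MISS, MISS, L1-HIT, L1-HIT, L1-HIT, MISS, MISS, L1-HIT, L1-HIT, VC-HIT, VC-HIT, L1-HIT]

0: 0x72 (blk 14, set 2) → MISS  vc=[]
1: 0xc0 (blk 24, set 0) → MISS  vc=[]
2: 0xc0 (blk 24, set 0) → L1-HIT  vc=[]
3: 0xc3 (blk 24, set 0) → L1-HIT  vc=[]
4: 0xc5 (blk 24, set 0) → L1-HIT  vc=[]
5: 0x67 (blk 12, set 0) → MISS  vc=[24]
6: 0x51 (blk 10, set 2) → MISS  vc=[24, 14]
7: 0x54 (blk 10, set 2) → L1-HIT  vc=[24, 14]
8: 0x51 (blk 10, set 2) → L1-HIT  vc=[24, 14]
9: 0xc0 (blk 24, set 0) → VC-HIT  vc=[12, 14]
10: 0x72 (blk 14, set 2) → VC-HIT  vc=[12, 10]
11: 0x76 (blk 14, set 2) → L1-HIT  vc=[12, 10]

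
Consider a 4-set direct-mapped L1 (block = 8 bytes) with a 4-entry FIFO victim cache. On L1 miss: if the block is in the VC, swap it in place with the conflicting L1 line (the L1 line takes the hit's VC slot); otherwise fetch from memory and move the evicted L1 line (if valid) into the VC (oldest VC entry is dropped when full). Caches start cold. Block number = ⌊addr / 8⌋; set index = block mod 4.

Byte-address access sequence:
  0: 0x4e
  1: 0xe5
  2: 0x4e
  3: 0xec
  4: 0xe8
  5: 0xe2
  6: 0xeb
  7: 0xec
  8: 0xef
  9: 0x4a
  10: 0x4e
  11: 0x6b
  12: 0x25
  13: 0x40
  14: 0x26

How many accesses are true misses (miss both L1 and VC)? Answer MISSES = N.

MISSES = 6

  [0] addr=0x4e blk=9 s=1: MISS | VC []
  [1] addr=0xe5 blk=28 s=0: MISS | VC []
  [2] addr=0x4e blk=9 s=1: L1-HIT | VC []
  [3] addr=0xec blk=29 s=1: MISS | VC [9]
  [4] addr=0xe8 blk=29 s=1: L1-HIT | VC [9]
  [5] addr=0xe2 blk=28 s=0: L1-HIT | VC [9]
  [6] addr=0xeb blk=29 s=1: L1-HIT | VC [9]
  [7] addr=0xec blk=29 s=1: L1-HIT | VC [9]
  [8] addr=0xef blk=29 s=1: L1-HIT | VC [9]
  [9] addr=0x4a blk=9 s=1: VC-HIT | VC [29]
  [10] addr=0x4e blk=9 s=1: L1-HIT | VC [29]
  [11] addr=0x6b blk=13 s=1: MISS | VC [29, 9]
  [12] addr=0x25 blk=4 s=0: MISS | VC [29, 9, 28]
  [13] addr=0x40 blk=8 s=0: MISS | VC [29, 9, 28, 4]
  [14] addr=0x26 blk=4 s=0: VC-HIT | VC [29, 9, 28, 8]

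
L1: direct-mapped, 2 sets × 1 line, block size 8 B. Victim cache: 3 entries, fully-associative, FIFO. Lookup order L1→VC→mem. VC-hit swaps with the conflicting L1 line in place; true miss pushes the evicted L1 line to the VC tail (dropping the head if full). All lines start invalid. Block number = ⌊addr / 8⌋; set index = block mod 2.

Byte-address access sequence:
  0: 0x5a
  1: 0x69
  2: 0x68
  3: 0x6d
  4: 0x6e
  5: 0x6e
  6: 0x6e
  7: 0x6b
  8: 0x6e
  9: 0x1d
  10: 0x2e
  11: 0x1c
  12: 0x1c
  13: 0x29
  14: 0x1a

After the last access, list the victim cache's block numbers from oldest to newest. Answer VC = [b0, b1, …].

VC = [11, 13, 5]

#0 0x5a→b11/s1 MISS; vc=[]
#1 0x69→b13/s1 MISS; vc=[11]
#2 0x68→b13/s1 L1-HIT; vc=[11]
#3 0x6d→b13/s1 L1-HIT; vc=[11]
#4 0x6e→b13/s1 L1-HIT; vc=[11]
#5 0x6e→b13/s1 L1-HIT; vc=[11]
#6 0x6e→b13/s1 L1-HIT; vc=[11]
#7 0x6b→b13/s1 L1-HIT; vc=[11]
#8 0x6e→b13/s1 L1-HIT; vc=[11]
#9 0x1d→b3/s1 MISS; vc=[11,13]
#10 0x2e→b5/s1 MISS; vc=[11,13,3]
#11 0x1c→b3/s1 VC-HIT; vc=[11,13,5]
#12 0x1c→b3/s1 L1-HIT; vc=[11,13,5]
#13 0x29→b5/s1 VC-HIT; vc=[11,13,3]
#14 0x1a→b3/s1 VC-HIT; vc=[11,13,5]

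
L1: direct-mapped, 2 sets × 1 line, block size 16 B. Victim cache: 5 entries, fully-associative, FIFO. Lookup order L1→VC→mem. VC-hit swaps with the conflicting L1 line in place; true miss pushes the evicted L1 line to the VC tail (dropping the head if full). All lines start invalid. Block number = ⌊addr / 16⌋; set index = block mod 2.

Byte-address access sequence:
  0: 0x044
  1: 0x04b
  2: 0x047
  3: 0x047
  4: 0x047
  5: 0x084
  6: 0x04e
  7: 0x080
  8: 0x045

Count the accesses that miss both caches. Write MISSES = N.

MISSES = 2

#0 0x44→b4/s0 MISS; vc=[]
#1 0x4b→b4/s0 L1-HIT; vc=[]
#2 0x47→b4/s0 L1-HIT; vc=[]
#3 0x47→b4/s0 L1-HIT; vc=[]
#4 0x47→b4/s0 L1-HIT; vc=[]
#5 0x84→b8/s0 MISS; vc=[4]
#6 0x4e→b4/s0 VC-HIT; vc=[8]
#7 0x80→b8/s0 VC-HIT; vc=[4]
#8 0x45→b4/s0 VC-HIT; vc=[8]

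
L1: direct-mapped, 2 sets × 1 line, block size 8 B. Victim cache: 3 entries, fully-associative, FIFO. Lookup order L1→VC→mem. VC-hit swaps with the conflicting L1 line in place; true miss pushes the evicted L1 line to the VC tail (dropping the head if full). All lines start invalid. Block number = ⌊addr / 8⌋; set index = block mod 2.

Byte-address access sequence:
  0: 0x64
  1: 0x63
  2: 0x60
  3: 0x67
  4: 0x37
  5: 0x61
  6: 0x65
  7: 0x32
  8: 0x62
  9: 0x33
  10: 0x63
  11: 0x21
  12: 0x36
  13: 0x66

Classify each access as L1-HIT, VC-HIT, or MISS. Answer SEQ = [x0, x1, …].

SEQ = [MISS, L1-HIT, L1-HIT, L1-HIT, MISS, VC-HIT, L1-HIT, VC-HIT, VC-HIT, VC-HIT, VC-HIT, MISS, VC-HIT, VC-HIT]

  [0] addr=0x64 blk=12 s=0: MISS | VC []
  [1] addr=0x63 blk=12 s=0: L1-HIT | VC []
  [2] addr=0x60 blk=12 s=0: L1-HIT | VC []
  [3] addr=0x67 blk=12 s=0: L1-HIT | VC []
  [4] addr=0x37 blk=6 s=0: MISS | VC [12]
  [5] addr=0x61 blk=12 s=0: VC-HIT | VC [6]
  [6] addr=0x65 blk=12 s=0: L1-HIT | VC [6]
  [7] addr=0x32 blk=6 s=0: VC-HIT | VC [12]
  [8] addr=0x62 blk=12 s=0: VC-HIT | VC [6]
  [9] addr=0x33 blk=6 s=0: VC-HIT | VC [12]
  [10] addr=0x63 blk=12 s=0: VC-HIT | VC [6]
  [11] addr=0x21 blk=4 s=0: MISS | VC [6, 12]
  [12] addr=0x36 blk=6 s=0: VC-HIT | VC [4, 12]
  [13] addr=0x66 blk=12 s=0: VC-HIT | VC [4, 6]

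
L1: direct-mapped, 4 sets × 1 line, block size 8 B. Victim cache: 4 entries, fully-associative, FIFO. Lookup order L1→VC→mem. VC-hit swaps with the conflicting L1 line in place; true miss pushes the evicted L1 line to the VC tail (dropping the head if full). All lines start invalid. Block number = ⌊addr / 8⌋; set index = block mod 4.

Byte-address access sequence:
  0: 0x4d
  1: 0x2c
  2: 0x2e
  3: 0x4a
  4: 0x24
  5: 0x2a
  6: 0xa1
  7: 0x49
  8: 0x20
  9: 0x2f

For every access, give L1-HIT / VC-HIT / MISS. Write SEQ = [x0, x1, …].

#0 0x4d→b9/s1 MISS; vc=[]
#1 0x2c→b5/s1 MISS; vc=[9]
#2 0x2e→b5/s1 L1-HIT; vc=[9]
#3 0x4a→b9/s1 VC-HIT; vc=[5]
#4 0x24→b4/s0 MISS; vc=[5]
#5 0x2a→b5/s1 VC-HIT; vc=[9]
#6 0xa1→b20/s0 MISS; vc=[9,4]
#7 0x49→b9/s1 VC-HIT; vc=[5,4]
#8 0x20→b4/s0 VC-HIT; vc=[5,20]
#9 0x2f→b5/s1 VC-HIT; vc=[9,20]

SEQ = [MISS, MISS, L1-HIT, VC-HIT, MISS, VC-HIT, MISS, VC-HIT, VC-HIT, VC-HIT]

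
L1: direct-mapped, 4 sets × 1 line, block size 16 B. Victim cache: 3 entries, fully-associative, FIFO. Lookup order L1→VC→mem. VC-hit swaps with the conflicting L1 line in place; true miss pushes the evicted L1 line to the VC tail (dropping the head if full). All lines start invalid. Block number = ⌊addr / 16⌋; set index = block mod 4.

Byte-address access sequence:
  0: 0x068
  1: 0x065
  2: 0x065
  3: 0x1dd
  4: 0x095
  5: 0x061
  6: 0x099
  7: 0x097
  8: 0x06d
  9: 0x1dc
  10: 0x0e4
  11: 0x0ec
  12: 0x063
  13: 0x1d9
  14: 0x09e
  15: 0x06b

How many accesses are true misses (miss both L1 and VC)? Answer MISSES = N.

MISSES = 4

  [0] addr=0x68 blk=6 s=2: MISS | VC []
  [1] addr=0x65 blk=6 s=2: L1-HIT | VC []
  [2] addr=0x65 blk=6 s=2: L1-HIT | VC []
  [3] addr=0x1dd blk=29 s=1: MISS | VC []
  [4] addr=0x95 blk=9 s=1: MISS | VC [29]
  [5] addr=0x61 blk=6 s=2: L1-HIT | VC [29]
  [6] addr=0x99 blk=9 s=1: L1-HIT | VC [29]
  [7] addr=0x97 blk=9 s=1: L1-HIT | VC [29]
  [8] addr=0x6d blk=6 s=2: L1-HIT | VC [29]
  [9] addr=0x1dc blk=29 s=1: VC-HIT | VC [9]
  [10] addr=0xe4 blk=14 s=2: MISS | VC [9, 6]
  [11] addr=0xec blk=14 s=2: L1-HIT | VC [9, 6]
  [12] addr=0x63 blk=6 s=2: VC-HIT | VC [9, 14]
  [13] addr=0x1d9 blk=29 s=1: L1-HIT | VC [9, 14]
  [14] addr=0x9e blk=9 s=1: VC-HIT | VC [29, 14]
  [15] addr=0x6b blk=6 s=2: L1-HIT | VC [29, 14]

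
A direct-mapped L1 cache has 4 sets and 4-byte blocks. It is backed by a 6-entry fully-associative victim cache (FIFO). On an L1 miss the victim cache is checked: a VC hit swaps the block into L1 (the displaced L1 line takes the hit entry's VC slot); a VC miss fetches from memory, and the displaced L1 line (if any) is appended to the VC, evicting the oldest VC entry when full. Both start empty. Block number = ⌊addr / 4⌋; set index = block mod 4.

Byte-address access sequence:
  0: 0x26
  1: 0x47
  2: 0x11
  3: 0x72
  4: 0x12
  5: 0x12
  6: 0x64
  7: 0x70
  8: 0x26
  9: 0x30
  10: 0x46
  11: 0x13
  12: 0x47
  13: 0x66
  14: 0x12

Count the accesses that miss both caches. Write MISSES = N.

#0 0x26→b9/s1 MISS; vc=[]
#1 0x47→b17/s1 MISS; vc=[9]
#2 0x11→b4/s0 MISS; vc=[9]
#3 0x72→b28/s0 MISS; vc=[9,4]
#4 0x12→b4/s0 VC-HIT; vc=[9,28]
#5 0x12→b4/s0 L1-HIT; vc=[9,28]
#6 0x64→b25/s1 MISS; vc=[9,28,17]
#7 0x70→b28/s0 VC-HIT; vc=[9,4,17]
#8 0x26→b9/s1 VC-HIT; vc=[25,4,17]
#9 0x30→b12/s0 MISS; vc=[25,4,17,28]
#10 0x46→b17/s1 VC-HIT; vc=[25,4,9,28]
#11 0x13→b4/s0 VC-HIT; vc=[25,12,9,28]
#12 0x47→b17/s1 L1-HIT; vc=[25,12,9,28]
#13 0x66→b25/s1 VC-HIT; vc=[17,12,9,28]
#14 0x12→b4/s0 L1-HIT; vc=[17,12,9,28]

MISSES = 6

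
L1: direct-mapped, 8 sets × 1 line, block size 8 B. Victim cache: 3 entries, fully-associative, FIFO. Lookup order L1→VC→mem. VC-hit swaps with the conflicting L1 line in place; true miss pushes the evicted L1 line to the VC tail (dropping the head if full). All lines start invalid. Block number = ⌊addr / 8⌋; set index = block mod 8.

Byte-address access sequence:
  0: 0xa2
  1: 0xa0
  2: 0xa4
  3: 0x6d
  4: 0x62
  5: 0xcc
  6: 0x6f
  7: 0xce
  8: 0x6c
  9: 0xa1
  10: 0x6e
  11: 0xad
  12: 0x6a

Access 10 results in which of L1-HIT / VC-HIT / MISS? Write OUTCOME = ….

OUTCOME = L1-HIT

  [0] addr=0xa2 blk=20 s=4: MISS | VC []
  [1] addr=0xa0 blk=20 s=4: L1-HIT | VC []
  [2] addr=0xa4 blk=20 s=4: L1-HIT | VC []
  [3] addr=0x6d blk=13 s=5: MISS | VC []
  [4] addr=0x62 blk=12 s=4: MISS | VC [20]
  [5] addr=0xcc blk=25 s=1: MISS | VC [20]
  [6] addr=0x6f blk=13 s=5: L1-HIT | VC [20]
  [7] addr=0xce blk=25 s=1: L1-HIT | VC [20]
  [8] addr=0x6c blk=13 s=5: L1-HIT | VC [20]
  [9] addr=0xa1 blk=20 s=4: VC-HIT | VC [12]
  [10] addr=0x6e blk=13 s=5: L1-HIT | VC [12]
  [11] addr=0xad blk=21 s=5: MISS | VC [12, 13]
  [12] addr=0x6a blk=13 s=5: VC-HIT | VC [12, 21]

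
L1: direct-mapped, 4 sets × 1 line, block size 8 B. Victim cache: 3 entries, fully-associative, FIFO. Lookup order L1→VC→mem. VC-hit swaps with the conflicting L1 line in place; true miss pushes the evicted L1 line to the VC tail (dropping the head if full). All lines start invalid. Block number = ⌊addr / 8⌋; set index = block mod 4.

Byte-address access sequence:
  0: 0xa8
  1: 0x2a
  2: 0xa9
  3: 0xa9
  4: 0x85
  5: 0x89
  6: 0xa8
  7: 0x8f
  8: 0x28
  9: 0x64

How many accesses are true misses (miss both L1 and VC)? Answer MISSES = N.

MISSES = 5

#0 0xa8→b21/s1 MISS; vc=[]
#1 0x2a→b5/s1 MISS; vc=[21]
#2 0xa9→b21/s1 VC-HIT; vc=[5]
#3 0xa9→b21/s1 L1-HIT; vc=[5]
#4 0x85→b16/s0 MISS; vc=[5]
#5 0x89→b17/s1 MISS; vc=[5,21]
#6 0xa8→b21/s1 VC-HIT; vc=[5,17]
#7 0x8f→b17/s1 VC-HIT; vc=[5,21]
#8 0x28→b5/s1 VC-HIT; vc=[17,21]
#9 0x64→b12/s0 MISS; vc=[17,21,16]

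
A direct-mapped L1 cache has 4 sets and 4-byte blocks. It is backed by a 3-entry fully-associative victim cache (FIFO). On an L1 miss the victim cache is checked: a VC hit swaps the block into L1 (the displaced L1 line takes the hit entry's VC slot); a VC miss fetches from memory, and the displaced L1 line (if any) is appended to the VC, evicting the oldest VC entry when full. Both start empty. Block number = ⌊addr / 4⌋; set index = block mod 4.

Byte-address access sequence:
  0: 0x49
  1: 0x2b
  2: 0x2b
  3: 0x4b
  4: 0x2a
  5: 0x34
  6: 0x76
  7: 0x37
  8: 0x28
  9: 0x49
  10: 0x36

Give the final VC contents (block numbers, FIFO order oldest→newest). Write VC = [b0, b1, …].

  [0] addr=0x49 blk=18 s=2: MISS | VC []
  [1] addr=0x2b blk=10 s=2: MISS | VC [18]
  [2] addr=0x2b blk=10 s=2: L1-HIT | VC [18]
  [3] addr=0x4b blk=18 s=2: VC-HIT | VC [10]
  [4] addr=0x2a blk=10 s=2: VC-HIT | VC [18]
  [5] addr=0x34 blk=13 s=1: MISS | VC [18]
  [6] addr=0x76 blk=29 s=1: MISS | VC [18, 13]
  [7] addr=0x37 blk=13 s=1: VC-HIT | VC [18, 29]
  [8] addr=0x28 blk=10 s=2: L1-HIT | VC [18, 29]
  [9] addr=0x49 blk=18 s=2: VC-HIT | VC [10, 29]
  [10] addr=0x36 blk=13 s=1: L1-HIT | VC [10, 29]

VC = [10, 29]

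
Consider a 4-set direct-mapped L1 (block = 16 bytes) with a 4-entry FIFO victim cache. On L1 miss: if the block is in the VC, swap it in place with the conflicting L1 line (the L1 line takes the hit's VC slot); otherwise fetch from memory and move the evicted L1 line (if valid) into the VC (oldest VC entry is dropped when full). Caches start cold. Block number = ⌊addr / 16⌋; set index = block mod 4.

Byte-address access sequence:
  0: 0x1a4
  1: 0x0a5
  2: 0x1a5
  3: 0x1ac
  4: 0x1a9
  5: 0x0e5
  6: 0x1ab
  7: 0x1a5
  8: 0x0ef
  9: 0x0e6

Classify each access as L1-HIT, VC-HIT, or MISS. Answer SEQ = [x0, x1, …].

  [0] addr=0x1a4 blk=26 s=2: MISS | VC []
  [1] addr=0xa5 blk=10 s=2: MISS | VC [26]
  [2] addr=0x1a5 blk=26 s=2: VC-HIT | VC [10]
  [3] addr=0x1ac blk=26 s=2: L1-HIT | VC [10]
  [4] addr=0x1a9 blk=26 s=2: L1-HIT | VC [10]
  [5] addr=0xe5 blk=14 s=2: MISS | VC [10, 26]
  [6] addr=0x1ab blk=26 s=2: VC-HIT | VC [10, 14]
  [7] addr=0x1a5 blk=26 s=2: L1-HIT | VC [10, 14]
  [8] addr=0xef blk=14 s=2: VC-HIT | VC [10, 26]
  [9] addr=0xe6 blk=14 s=2: L1-HIT | VC [10, 26]

SEQ = [MISS, MISS, VC-HIT, L1-HIT, L1-HIT, MISS, VC-HIT, L1-HIT, VC-HIT, L1-HIT]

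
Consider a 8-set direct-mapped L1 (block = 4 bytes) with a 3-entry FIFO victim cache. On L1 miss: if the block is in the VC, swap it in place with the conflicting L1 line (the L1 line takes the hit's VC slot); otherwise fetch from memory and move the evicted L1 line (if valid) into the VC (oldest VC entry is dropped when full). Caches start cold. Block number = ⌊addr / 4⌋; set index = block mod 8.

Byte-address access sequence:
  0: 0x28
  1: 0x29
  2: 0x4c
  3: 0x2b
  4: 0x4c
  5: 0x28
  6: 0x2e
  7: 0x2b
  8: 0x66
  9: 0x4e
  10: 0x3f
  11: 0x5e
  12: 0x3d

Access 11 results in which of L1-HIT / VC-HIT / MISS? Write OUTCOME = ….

OUTCOME = MISS

0: 0x28 (blk 10, set 2) → MISS  vc=[]
1: 0x29 (blk 10, set 2) → L1-HIT  vc=[]
2: 0x4c (blk 19, set 3) → MISS  vc=[]
3: 0x2b (blk 10, set 2) → L1-HIT  vc=[]
4: 0x4c (blk 19, set 3) → L1-HIT  vc=[]
5: 0x28 (blk 10, set 2) → L1-HIT  vc=[]
6: 0x2e (blk 11, set 3) → MISS  vc=[19]
7: 0x2b (blk 10, set 2) → L1-HIT  vc=[19]
8: 0x66 (blk 25, set 1) → MISS  vc=[19]
9: 0x4e (blk 19, set 3) → VC-HIT  vc=[11]
10: 0x3f (blk 15, set 7) → MISS  vc=[11]
11: 0x5e (blk 23, set 7) → MISS  vc=[11, 15]
12: 0x3d (blk 15, set 7) → VC-HIT  vc=[11, 23]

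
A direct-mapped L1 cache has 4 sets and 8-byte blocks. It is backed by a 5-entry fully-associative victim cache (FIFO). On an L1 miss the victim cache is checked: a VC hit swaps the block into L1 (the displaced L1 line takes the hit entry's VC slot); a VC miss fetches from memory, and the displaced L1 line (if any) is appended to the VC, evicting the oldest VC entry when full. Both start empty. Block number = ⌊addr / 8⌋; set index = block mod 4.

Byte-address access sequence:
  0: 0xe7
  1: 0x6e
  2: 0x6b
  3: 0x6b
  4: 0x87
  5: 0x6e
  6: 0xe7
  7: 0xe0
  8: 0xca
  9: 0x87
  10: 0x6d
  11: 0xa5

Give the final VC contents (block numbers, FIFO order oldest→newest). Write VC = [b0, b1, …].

VC = [28, 25, 16]

0: 0xe7 (blk 28, set 0) → MISS  vc=[]
1: 0x6e (blk 13, set 1) → MISS  vc=[]
2: 0x6b (blk 13, set 1) → L1-HIT  vc=[]
3: 0x6b (blk 13, set 1) → L1-HIT  vc=[]
4: 0x87 (blk 16, set 0) → MISS  vc=[28]
5: 0x6e (blk 13, set 1) → L1-HIT  vc=[28]
6: 0xe7 (blk 28, set 0) → VC-HIT  vc=[16]
7: 0xe0 (blk 28, set 0) → L1-HIT  vc=[16]
8: 0xca (blk 25, set 1) → MISS  vc=[16, 13]
9: 0x87 (blk 16, set 0) → VC-HIT  vc=[28, 13]
10: 0x6d (blk 13, set 1) → VC-HIT  vc=[28, 25]
11: 0xa5 (blk 20, set 0) → MISS  vc=[28, 25, 16]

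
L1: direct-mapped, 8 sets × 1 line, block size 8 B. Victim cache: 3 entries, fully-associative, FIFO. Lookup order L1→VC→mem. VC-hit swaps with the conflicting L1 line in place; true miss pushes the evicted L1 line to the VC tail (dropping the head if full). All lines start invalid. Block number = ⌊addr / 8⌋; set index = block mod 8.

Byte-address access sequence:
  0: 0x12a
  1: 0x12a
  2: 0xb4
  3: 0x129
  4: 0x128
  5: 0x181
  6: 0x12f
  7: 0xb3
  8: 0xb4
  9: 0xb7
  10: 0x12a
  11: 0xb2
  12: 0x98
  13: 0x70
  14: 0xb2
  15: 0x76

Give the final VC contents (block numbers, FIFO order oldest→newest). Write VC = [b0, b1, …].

VC = [22]

0: 0x12a (blk 37, set 5) → MISS  vc=[]
1: 0x12a (blk 37, set 5) → L1-HIT  vc=[]
2: 0xb4 (blk 22, set 6) → MISS  vc=[]
3: 0x129 (blk 37, set 5) → L1-HIT  vc=[]
4: 0x128 (blk 37, set 5) → L1-HIT  vc=[]
5: 0x181 (blk 48, set 0) → MISS  vc=[]
6: 0x12f (blk 37, set 5) → L1-HIT  vc=[]
7: 0xb3 (blk 22, set 6) → L1-HIT  vc=[]
8: 0xb4 (blk 22, set 6) → L1-HIT  vc=[]
9: 0xb7 (blk 22, set 6) → L1-HIT  vc=[]
10: 0x12a (blk 37, set 5) → L1-HIT  vc=[]
11: 0xb2 (blk 22, set 6) → L1-HIT  vc=[]
12: 0x98 (blk 19, set 3) → MISS  vc=[]
13: 0x70 (blk 14, set 6) → MISS  vc=[22]
14: 0xb2 (blk 22, set 6) → VC-HIT  vc=[14]
15: 0x76 (blk 14, set 6) → VC-HIT  vc=[22]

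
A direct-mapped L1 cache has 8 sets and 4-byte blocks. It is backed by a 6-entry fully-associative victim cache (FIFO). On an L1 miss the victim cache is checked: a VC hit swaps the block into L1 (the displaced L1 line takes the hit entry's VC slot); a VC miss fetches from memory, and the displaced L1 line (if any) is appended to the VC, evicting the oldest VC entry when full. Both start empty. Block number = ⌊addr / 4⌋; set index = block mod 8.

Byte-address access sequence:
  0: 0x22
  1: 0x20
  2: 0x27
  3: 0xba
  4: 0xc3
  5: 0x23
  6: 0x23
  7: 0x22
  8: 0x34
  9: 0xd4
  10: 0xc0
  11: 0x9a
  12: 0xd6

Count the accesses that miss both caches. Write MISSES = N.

MISSES = 7

  [0] addr=0x22 blk=8 s=0: MISS | VC []
  [1] addr=0x20 blk=8 s=0: L1-HIT | VC []
  [2] addr=0x27 blk=9 s=1: MISS | VC []
  [3] addr=0xba blk=46 s=6: MISS | VC []
  [4] addr=0xc3 blk=48 s=0: MISS | VC [8]
  [5] addr=0x23 blk=8 s=0: VC-HIT | VC [48]
  [6] addr=0x23 blk=8 s=0: L1-HIT | VC [48]
  [7] addr=0x22 blk=8 s=0: L1-HIT | VC [48]
  [8] addr=0x34 blk=13 s=5: MISS | VC [48]
  [9] addr=0xd4 blk=53 s=5: MISS | VC [48, 13]
  [10] addr=0xc0 blk=48 s=0: VC-HIT | VC [8, 13]
  [11] addr=0x9a blk=38 s=6: MISS | VC [8, 13, 46]
  [12] addr=0xd6 blk=53 s=5: L1-HIT | VC [8, 13, 46]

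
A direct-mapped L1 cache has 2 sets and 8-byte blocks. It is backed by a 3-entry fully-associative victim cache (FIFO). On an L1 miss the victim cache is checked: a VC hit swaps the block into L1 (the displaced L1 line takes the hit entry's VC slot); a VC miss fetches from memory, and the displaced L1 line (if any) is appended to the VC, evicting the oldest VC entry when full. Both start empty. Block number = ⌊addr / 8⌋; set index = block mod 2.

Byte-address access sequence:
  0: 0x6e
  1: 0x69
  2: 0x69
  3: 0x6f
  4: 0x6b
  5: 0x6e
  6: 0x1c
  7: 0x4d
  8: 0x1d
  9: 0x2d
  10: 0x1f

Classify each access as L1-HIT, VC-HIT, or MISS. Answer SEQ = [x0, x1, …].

0: 0x6e (blk 13, set 1) → MISS  vc=[]
1: 0x69 (blk 13, set 1) → L1-HIT  vc=[]
2: 0x69 (blk 13, set 1) → L1-HIT  vc=[]
3: 0x6f (blk 13, set 1) → L1-HIT  vc=[]
4: 0x6b (blk 13, set 1) → L1-HIT  vc=[]
5: 0x6e (blk 13, set 1) → L1-HIT  vc=[]
6: 0x1c (blk 3, set 1) → MISS  vc=[13]
7: 0x4d (blk 9, set 1) → MISS  vc=[13, 3]
8: 0x1d (blk 3, set 1) → VC-HIT  vc=[13, 9]
9: 0x2d (blk 5, set 1) → MISS  vc=[13, 9, 3]
10: 0x1f (blk 3, set 1) → VC-HIT  vc=[13, 9, 5]

SEQ = [MISS, L1-HIT, L1-HIT, L1-HIT, L1-HIT, L1-HIT, MISS, MISS, VC-HIT, MISS, VC-HIT]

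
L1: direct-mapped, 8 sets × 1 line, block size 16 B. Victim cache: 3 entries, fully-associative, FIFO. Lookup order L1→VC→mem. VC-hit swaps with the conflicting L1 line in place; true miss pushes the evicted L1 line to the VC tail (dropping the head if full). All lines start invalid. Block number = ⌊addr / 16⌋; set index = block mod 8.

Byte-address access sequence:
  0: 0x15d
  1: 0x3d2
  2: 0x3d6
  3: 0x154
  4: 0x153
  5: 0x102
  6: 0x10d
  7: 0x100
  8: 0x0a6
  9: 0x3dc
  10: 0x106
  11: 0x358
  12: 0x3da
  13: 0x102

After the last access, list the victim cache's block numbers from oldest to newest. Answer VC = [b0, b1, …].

#0 0x15d→b21/s5 MISS; vc=[]
#1 0x3d2→b61/s5 MISS; vc=[21]
#2 0x3d6→b61/s5 L1-HIT; vc=[21]
#3 0x154→b21/s5 VC-HIT; vc=[61]
#4 0x153→b21/s5 L1-HIT; vc=[61]
#5 0x102→b16/s0 MISS; vc=[61]
#6 0x10d→b16/s0 L1-HIT; vc=[61]
#7 0x100→b16/s0 L1-HIT; vc=[61]
#8 0xa6→b10/s2 MISS; vc=[61]
#9 0x3dc→b61/s5 VC-HIT; vc=[21]
#10 0x106→b16/s0 L1-HIT; vc=[21]
#11 0x358→b53/s5 MISS; vc=[21,61]
#12 0x3da→b61/s5 VC-HIT; vc=[21,53]
#13 0x102→b16/s0 L1-HIT; vc=[21,53]

VC = [21, 53]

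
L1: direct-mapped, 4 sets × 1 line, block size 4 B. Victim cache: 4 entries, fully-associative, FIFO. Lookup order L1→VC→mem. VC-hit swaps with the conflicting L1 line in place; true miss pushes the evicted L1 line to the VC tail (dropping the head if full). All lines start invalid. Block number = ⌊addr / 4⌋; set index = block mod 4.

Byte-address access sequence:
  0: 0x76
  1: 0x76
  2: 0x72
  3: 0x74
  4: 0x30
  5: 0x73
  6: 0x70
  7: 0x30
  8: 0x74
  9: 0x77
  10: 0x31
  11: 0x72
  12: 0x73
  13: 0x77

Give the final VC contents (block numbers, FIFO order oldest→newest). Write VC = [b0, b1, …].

#0 0x76→b29/s1 MISS; vc=[]
#1 0x76→b29/s1 L1-HIT; vc=[]
#2 0x72→b28/s0 MISS; vc=[]
#3 0x74→b29/s1 L1-HIT; vc=[]
#4 0x30→b12/s0 MISS; vc=[28]
#5 0x73→b28/s0 VC-HIT; vc=[12]
#6 0x70→b28/s0 L1-HIT; vc=[12]
#7 0x30→b12/s0 VC-HIT; vc=[28]
#8 0x74→b29/s1 L1-HIT; vc=[28]
#9 0x77→b29/s1 L1-HIT; vc=[28]
#10 0x31→b12/s0 L1-HIT; vc=[28]
#11 0x72→b28/s0 VC-HIT; vc=[12]
#12 0x73→b28/s0 L1-HIT; vc=[12]
#13 0x77→b29/s1 L1-HIT; vc=[12]

VC = [12]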